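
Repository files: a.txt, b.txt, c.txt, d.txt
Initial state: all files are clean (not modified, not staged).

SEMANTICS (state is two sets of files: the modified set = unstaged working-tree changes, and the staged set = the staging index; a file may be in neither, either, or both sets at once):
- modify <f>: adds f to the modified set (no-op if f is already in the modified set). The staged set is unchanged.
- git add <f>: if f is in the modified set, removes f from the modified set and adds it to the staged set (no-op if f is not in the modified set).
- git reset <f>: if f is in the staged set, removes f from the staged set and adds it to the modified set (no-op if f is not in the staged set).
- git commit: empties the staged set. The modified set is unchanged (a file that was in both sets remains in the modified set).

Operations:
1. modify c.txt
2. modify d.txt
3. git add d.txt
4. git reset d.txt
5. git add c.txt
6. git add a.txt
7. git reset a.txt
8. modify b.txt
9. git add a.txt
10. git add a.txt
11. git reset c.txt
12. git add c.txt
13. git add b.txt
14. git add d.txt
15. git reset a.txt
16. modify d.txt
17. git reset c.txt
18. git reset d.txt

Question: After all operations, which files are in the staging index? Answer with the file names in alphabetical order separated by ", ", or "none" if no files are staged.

After op 1 (modify c.txt): modified={c.txt} staged={none}
After op 2 (modify d.txt): modified={c.txt, d.txt} staged={none}
After op 3 (git add d.txt): modified={c.txt} staged={d.txt}
After op 4 (git reset d.txt): modified={c.txt, d.txt} staged={none}
After op 5 (git add c.txt): modified={d.txt} staged={c.txt}
After op 6 (git add a.txt): modified={d.txt} staged={c.txt}
After op 7 (git reset a.txt): modified={d.txt} staged={c.txt}
After op 8 (modify b.txt): modified={b.txt, d.txt} staged={c.txt}
After op 9 (git add a.txt): modified={b.txt, d.txt} staged={c.txt}
After op 10 (git add a.txt): modified={b.txt, d.txt} staged={c.txt}
After op 11 (git reset c.txt): modified={b.txt, c.txt, d.txt} staged={none}
After op 12 (git add c.txt): modified={b.txt, d.txt} staged={c.txt}
After op 13 (git add b.txt): modified={d.txt} staged={b.txt, c.txt}
After op 14 (git add d.txt): modified={none} staged={b.txt, c.txt, d.txt}
After op 15 (git reset a.txt): modified={none} staged={b.txt, c.txt, d.txt}
After op 16 (modify d.txt): modified={d.txt} staged={b.txt, c.txt, d.txt}
After op 17 (git reset c.txt): modified={c.txt, d.txt} staged={b.txt, d.txt}
After op 18 (git reset d.txt): modified={c.txt, d.txt} staged={b.txt}

Answer: b.txt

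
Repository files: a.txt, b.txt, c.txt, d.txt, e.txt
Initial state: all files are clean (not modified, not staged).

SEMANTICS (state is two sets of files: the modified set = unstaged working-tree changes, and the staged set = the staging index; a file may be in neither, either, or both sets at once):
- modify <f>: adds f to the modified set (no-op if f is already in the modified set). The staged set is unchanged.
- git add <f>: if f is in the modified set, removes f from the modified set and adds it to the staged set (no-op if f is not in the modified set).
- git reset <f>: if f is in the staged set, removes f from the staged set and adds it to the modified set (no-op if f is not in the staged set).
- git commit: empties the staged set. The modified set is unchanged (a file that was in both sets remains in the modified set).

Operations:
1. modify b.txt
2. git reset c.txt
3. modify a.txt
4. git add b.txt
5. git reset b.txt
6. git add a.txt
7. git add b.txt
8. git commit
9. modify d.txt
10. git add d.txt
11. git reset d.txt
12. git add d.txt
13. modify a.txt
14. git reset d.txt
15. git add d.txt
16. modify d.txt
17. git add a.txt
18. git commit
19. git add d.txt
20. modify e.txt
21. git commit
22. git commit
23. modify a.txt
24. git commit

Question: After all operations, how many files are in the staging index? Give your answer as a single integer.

After op 1 (modify b.txt): modified={b.txt} staged={none}
After op 2 (git reset c.txt): modified={b.txt} staged={none}
After op 3 (modify a.txt): modified={a.txt, b.txt} staged={none}
After op 4 (git add b.txt): modified={a.txt} staged={b.txt}
After op 5 (git reset b.txt): modified={a.txt, b.txt} staged={none}
After op 6 (git add a.txt): modified={b.txt} staged={a.txt}
After op 7 (git add b.txt): modified={none} staged={a.txt, b.txt}
After op 8 (git commit): modified={none} staged={none}
After op 9 (modify d.txt): modified={d.txt} staged={none}
After op 10 (git add d.txt): modified={none} staged={d.txt}
After op 11 (git reset d.txt): modified={d.txt} staged={none}
After op 12 (git add d.txt): modified={none} staged={d.txt}
After op 13 (modify a.txt): modified={a.txt} staged={d.txt}
After op 14 (git reset d.txt): modified={a.txt, d.txt} staged={none}
After op 15 (git add d.txt): modified={a.txt} staged={d.txt}
After op 16 (modify d.txt): modified={a.txt, d.txt} staged={d.txt}
After op 17 (git add a.txt): modified={d.txt} staged={a.txt, d.txt}
After op 18 (git commit): modified={d.txt} staged={none}
After op 19 (git add d.txt): modified={none} staged={d.txt}
After op 20 (modify e.txt): modified={e.txt} staged={d.txt}
After op 21 (git commit): modified={e.txt} staged={none}
After op 22 (git commit): modified={e.txt} staged={none}
After op 23 (modify a.txt): modified={a.txt, e.txt} staged={none}
After op 24 (git commit): modified={a.txt, e.txt} staged={none}
Final staged set: {none} -> count=0

Answer: 0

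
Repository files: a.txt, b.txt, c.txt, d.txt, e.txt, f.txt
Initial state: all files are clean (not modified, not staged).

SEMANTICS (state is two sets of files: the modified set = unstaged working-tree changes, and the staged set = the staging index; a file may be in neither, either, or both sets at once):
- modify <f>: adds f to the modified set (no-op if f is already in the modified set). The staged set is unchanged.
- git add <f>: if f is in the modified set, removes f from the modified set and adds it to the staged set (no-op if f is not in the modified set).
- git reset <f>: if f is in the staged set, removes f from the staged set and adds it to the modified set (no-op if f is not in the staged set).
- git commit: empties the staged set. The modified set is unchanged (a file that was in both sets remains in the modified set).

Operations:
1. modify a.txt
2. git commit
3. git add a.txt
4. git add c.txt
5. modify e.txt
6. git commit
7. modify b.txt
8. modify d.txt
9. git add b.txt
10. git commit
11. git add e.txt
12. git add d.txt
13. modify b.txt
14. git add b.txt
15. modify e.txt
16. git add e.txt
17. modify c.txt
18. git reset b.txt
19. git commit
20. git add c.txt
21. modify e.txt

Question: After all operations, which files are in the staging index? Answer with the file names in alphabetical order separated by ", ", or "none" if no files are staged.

After op 1 (modify a.txt): modified={a.txt} staged={none}
After op 2 (git commit): modified={a.txt} staged={none}
After op 3 (git add a.txt): modified={none} staged={a.txt}
After op 4 (git add c.txt): modified={none} staged={a.txt}
After op 5 (modify e.txt): modified={e.txt} staged={a.txt}
After op 6 (git commit): modified={e.txt} staged={none}
After op 7 (modify b.txt): modified={b.txt, e.txt} staged={none}
After op 8 (modify d.txt): modified={b.txt, d.txt, e.txt} staged={none}
After op 9 (git add b.txt): modified={d.txt, e.txt} staged={b.txt}
After op 10 (git commit): modified={d.txt, e.txt} staged={none}
After op 11 (git add e.txt): modified={d.txt} staged={e.txt}
After op 12 (git add d.txt): modified={none} staged={d.txt, e.txt}
After op 13 (modify b.txt): modified={b.txt} staged={d.txt, e.txt}
After op 14 (git add b.txt): modified={none} staged={b.txt, d.txt, e.txt}
After op 15 (modify e.txt): modified={e.txt} staged={b.txt, d.txt, e.txt}
After op 16 (git add e.txt): modified={none} staged={b.txt, d.txt, e.txt}
After op 17 (modify c.txt): modified={c.txt} staged={b.txt, d.txt, e.txt}
After op 18 (git reset b.txt): modified={b.txt, c.txt} staged={d.txt, e.txt}
After op 19 (git commit): modified={b.txt, c.txt} staged={none}
After op 20 (git add c.txt): modified={b.txt} staged={c.txt}
After op 21 (modify e.txt): modified={b.txt, e.txt} staged={c.txt}

Answer: c.txt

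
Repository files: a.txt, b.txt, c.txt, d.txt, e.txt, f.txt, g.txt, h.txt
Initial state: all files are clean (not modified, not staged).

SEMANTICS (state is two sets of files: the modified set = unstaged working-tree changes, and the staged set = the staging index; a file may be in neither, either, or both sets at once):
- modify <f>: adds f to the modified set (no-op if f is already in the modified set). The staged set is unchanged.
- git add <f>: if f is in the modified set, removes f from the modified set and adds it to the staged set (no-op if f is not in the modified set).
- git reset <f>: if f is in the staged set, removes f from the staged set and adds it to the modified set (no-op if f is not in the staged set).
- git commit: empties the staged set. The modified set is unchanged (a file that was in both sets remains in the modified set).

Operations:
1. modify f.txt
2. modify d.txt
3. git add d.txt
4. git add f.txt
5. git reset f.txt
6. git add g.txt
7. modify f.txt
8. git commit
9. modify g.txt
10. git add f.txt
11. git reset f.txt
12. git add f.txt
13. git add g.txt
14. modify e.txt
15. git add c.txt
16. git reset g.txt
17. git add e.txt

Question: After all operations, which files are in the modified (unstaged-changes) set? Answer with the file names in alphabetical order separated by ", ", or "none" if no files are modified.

After op 1 (modify f.txt): modified={f.txt} staged={none}
After op 2 (modify d.txt): modified={d.txt, f.txt} staged={none}
After op 3 (git add d.txt): modified={f.txt} staged={d.txt}
After op 4 (git add f.txt): modified={none} staged={d.txt, f.txt}
After op 5 (git reset f.txt): modified={f.txt} staged={d.txt}
After op 6 (git add g.txt): modified={f.txt} staged={d.txt}
After op 7 (modify f.txt): modified={f.txt} staged={d.txt}
After op 8 (git commit): modified={f.txt} staged={none}
After op 9 (modify g.txt): modified={f.txt, g.txt} staged={none}
After op 10 (git add f.txt): modified={g.txt} staged={f.txt}
After op 11 (git reset f.txt): modified={f.txt, g.txt} staged={none}
After op 12 (git add f.txt): modified={g.txt} staged={f.txt}
After op 13 (git add g.txt): modified={none} staged={f.txt, g.txt}
After op 14 (modify e.txt): modified={e.txt} staged={f.txt, g.txt}
After op 15 (git add c.txt): modified={e.txt} staged={f.txt, g.txt}
After op 16 (git reset g.txt): modified={e.txt, g.txt} staged={f.txt}
After op 17 (git add e.txt): modified={g.txt} staged={e.txt, f.txt}

Answer: g.txt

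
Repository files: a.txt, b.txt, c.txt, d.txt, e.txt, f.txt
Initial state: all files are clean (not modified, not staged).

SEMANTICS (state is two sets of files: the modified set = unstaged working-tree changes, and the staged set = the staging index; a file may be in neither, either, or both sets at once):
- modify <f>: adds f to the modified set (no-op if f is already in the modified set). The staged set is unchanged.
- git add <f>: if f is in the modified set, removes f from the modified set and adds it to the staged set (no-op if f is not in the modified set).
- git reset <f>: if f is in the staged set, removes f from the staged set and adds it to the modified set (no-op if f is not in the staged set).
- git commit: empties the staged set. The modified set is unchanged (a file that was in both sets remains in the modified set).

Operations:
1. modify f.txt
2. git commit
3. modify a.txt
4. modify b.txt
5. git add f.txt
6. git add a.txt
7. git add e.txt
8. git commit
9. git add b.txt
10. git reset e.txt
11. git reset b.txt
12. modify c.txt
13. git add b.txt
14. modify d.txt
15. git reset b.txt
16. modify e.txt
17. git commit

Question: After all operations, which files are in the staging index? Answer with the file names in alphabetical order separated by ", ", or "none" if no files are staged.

After op 1 (modify f.txt): modified={f.txt} staged={none}
After op 2 (git commit): modified={f.txt} staged={none}
After op 3 (modify a.txt): modified={a.txt, f.txt} staged={none}
After op 4 (modify b.txt): modified={a.txt, b.txt, f.txt} staged={none}
After op 5 (git add f.txt): modified={a.txt, b.txt} staged={f.txt}
After op 6 (git add a.txt): modified={b.txt} staged={a.txt, f.txt}
After op 7 (git add e.txt): modified={b.txt} staged={a.txt, f.txt}
After op 8 (git commit): modified={b.txt} staged={none}
After op 9 (git add b.txt): modified={none} staged={b.txt}
After op 10 (git reset e.txt): modified={none} staged={b.txt}
After op 11 (git reset b.txt): modified={b.txt} staged={none}
After op 12 (modify c.txt): modified={b.txt, c.txt} staged={none}
After op 13 (git add b.txt): modified={c.txt} staged={b.txt}
After op 14 (modify d.txt): modified={c.txt, d.txt} staged={b.txt}
After op 15 (git reset b.txt): modified={b.txt, c.txt, d.txt} staged={none}
After op 16 (modify e.txt): modified={b.txt, c.txt, d.txt, e.txt} staged={none}
After op 17 (git commit): modified={b.txt, c.txt, d.txt, e.txt} staged={none}

Answer: none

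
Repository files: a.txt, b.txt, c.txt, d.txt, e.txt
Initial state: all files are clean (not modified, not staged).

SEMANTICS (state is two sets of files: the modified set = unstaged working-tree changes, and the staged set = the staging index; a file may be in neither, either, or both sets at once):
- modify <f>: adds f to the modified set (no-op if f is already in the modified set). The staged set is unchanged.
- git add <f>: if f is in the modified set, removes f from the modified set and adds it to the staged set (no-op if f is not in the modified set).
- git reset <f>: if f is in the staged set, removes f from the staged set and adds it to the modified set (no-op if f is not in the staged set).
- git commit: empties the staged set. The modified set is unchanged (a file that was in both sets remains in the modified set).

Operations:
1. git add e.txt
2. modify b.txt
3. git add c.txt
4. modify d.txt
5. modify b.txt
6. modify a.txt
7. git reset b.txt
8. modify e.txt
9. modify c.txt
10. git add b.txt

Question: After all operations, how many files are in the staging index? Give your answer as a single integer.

After op 1 (git add e.txt): modified={none} staged={none}
After op 2 (modify b.txt): modified={b.txt} staged={none}
After op 3 (git add c.txt): modified={b.txt} staged={none}
After op 4 (modify d.txt): modified={b.txt, d.txt} staged={none}
After op 5 (modify b.txt): modified={b.txt, d.txt} staged={none}
After op 6 (modify a.txt): modified={a.txt, b.txt, d.txt} staged={none}
After op 7 (git reset b.txt): modified={a.txt, b.txt, d.txt} staged={none}
After op 8 (modify e.txt): modified={a.txt, b.txt, d.txt, e.txt} staged={none}
After op 9 (modify c.txt): modified={a.txt, b.txt, c.txt, d.txt, e.txt} staged={none}
After op 10 (git add b.txt): modified={a.txt, c.txt, d.txt, e.txt} staged={b.txt}
Final staged set: {b.txt} -> count=1

Answer: 1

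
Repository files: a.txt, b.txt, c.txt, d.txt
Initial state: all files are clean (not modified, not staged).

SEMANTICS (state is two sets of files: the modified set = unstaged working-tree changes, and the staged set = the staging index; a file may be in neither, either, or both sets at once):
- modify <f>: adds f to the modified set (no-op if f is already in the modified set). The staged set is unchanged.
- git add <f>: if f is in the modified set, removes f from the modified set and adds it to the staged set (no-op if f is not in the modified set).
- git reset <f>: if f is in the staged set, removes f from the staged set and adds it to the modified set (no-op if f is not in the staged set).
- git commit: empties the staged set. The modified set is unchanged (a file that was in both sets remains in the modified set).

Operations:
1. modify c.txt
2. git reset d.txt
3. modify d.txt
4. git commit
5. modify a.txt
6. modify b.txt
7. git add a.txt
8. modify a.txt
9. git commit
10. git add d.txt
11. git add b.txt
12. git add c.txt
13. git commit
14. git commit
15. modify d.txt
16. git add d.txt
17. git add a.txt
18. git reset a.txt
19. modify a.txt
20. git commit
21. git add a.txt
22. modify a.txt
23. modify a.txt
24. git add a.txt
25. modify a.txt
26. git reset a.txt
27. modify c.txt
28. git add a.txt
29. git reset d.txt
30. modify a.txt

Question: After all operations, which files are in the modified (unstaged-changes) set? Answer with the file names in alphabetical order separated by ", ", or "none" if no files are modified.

Answer: a.txt, c.txt

Derivation:
After op 1 (modify c.txt): modified={c.txt} staged={none}
After op 2 (git reset d.txt): modified={c.txt} staged={none}
After op 3 (modify d.txt): modified={c.txt, d.txt} staged={none}
After op 4 (git commit): modified={c.txt, d.txt} staged={none}
After op 5 (modify a.txt): modified={a.txt, c.txt, d.txt} staged={none}
After op 6 (modify b.txt): modified={a.txt, b.txt, c.txt, d.txt} staged={none}
After op 7 (git add a.txt): modified={b.txt, c.txt, d.txt} staged={a.txt}
After op 8 (modify a.txt): modified={a.txt, b.txt, c.txt, d.txt} staged={a.txt}
After op 9 (git commit): modified={a.txt, b.txt, c.txt, d.txt} staged={none}
After op 10 (git add d.txt): modified={a.txt, b.txt, c.txt} staged={d.txt}
After op 11 (git add b.txt): modified={a.txt, c.txt} staged={b.txt, d.txt}
After op 12 (git add c.txt): modified={a.txt} staged={b.txt, c.txt, d.txt}
After op 13 (git commit): modified={a.txt} staged={none}
After op 14 (git commit): modified={a.txt} staged={none}
After op 15 (modify d.txt): modified={a.txt, d.txt} staged={none}
After op 16 (git add d.txt): modified={a.txt} staged={d.txt}
After op 17 (git add a.txt): modified={none} staged={a.txt, d.txt}
After op 18 (git reset a.txt): modified={a.txt} staged={d.txt}
After op 19 (modify a.txt): modified={a.txt} staged={d.txt}
After op 20 (git commit): modified={a.txt} staged={none}
After op 21 (git add a.txt): modified={none} staged={a.txt}
After op 22 (modify a.txt): modified={a.txt} staged={a.txt}
After op 23 (modify a.txt): modified={a.txt} staged={a.txt}
After op 24 (git add a.txt): modified={none} staged={a.txt}
After op 25 (modify a.txt): modified={a.txt} staged={a.txt}
After op 26 (git reset a.txt): modified={a.txt} staged={none}
After op 27 (modify c.txt): modified={a.txt, c.txt} staged={none}
After op 28 (git add a.txt): modified={c.txt} staged={a.txt}
After op 29 (git reset d.txt): modified={c.txt} staged={a.txt}
After op 30 (modify a.txt): modified={a.txt, c.txt} staged={a.txt}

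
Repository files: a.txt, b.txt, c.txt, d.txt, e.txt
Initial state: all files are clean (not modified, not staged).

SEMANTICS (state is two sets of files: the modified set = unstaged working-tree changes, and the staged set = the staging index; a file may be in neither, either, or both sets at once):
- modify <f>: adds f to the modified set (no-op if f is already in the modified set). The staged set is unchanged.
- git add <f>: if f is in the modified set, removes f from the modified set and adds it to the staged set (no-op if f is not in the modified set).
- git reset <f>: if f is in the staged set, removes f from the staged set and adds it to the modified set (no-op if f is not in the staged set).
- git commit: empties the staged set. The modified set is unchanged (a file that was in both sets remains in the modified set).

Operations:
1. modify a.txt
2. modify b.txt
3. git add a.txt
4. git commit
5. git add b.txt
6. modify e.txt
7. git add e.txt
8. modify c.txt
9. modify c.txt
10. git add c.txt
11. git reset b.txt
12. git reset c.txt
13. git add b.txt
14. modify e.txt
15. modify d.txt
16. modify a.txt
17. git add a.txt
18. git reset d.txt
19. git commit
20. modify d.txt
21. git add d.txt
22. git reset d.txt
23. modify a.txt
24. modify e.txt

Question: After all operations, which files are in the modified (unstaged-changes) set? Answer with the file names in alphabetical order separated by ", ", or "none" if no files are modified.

After op 1 (modify a.txt): modified={a.txt} staged={none}
After op 2 (modify b.txt): modified={a.txt, b.txt} staged={none}
After op 3 (git add a.txt): modified={b.txt} staged={a.txt}
After op 4 (git commit): modified={b.txt} staged={none}
After op 5 (git add b.txt): modified={none} staged={b.txt}
After op 6 (modify e.txt): modified={e.txt} staged={b.txt}
After op 7 (git add e.txt): modified={none} staged={b.txt, e.txt}
After op 8 (modify c.txt): modified={c.txt} staged={b.txt, e.txt}
After op 9 (modify c.txt): modified={c.txt} staged={b.txt, e.txt}
After op 10 (git add c.txt): modified={none} staged={b.txt, c.txt, e.txt}
After op 11 (git reset b.txt): modified={b.txt} staged={c.txt, e.txt}
After op 12 (git reset c.txt): modified={b.txt, c.txt} staged={e.txt}
After op 13 (git add b.txt): modified={c.txt} staged={b.txt, e.txt}
After op 14 (modify e.txt): modified={c.txt, e.txt} staged={b.txt, e.txt}
After op 15 (modify d.txt): modified={c.txt, d.txt, e.txt} staged={b.txt, e.txt}
After op 16 (modify a.txt): modified={a.txt, c.txt, d.txt, e.txt} staged={b.txt, e.txt}
After op 17 (git add a.txt): modified={c.txt, d.txt, e.txt} staged={a.txt, b.txt, e.txt}
After op 18 (git reset d.txt): modified={c.txt, d.txt, e.txt} staged={a.txt, b.txt, e.txt}
After op 19 (git commit): modified={c.txt, d.txt, e.txt} staged={none}
After op 20 (modify d.txt): modified={c.txt, d.txt, e.txt} staged={none}
After op 21 (git add d.txt): modified={c.txt, e.txt} staged={d.txt}
After op 22 (git reset d.txt): modified={c.txt, d.txt, e.txt} staged={none}
After op 23 (modify a.txt): modified={a.txt, c.txt, d.txt, e.txt} staged={none}
After op 24 (modify e.txt): modified={a.txt, c.txt, d.txt, e.txt} staged={none}

Answer: a.txt, c.txt, d.txt, e.txt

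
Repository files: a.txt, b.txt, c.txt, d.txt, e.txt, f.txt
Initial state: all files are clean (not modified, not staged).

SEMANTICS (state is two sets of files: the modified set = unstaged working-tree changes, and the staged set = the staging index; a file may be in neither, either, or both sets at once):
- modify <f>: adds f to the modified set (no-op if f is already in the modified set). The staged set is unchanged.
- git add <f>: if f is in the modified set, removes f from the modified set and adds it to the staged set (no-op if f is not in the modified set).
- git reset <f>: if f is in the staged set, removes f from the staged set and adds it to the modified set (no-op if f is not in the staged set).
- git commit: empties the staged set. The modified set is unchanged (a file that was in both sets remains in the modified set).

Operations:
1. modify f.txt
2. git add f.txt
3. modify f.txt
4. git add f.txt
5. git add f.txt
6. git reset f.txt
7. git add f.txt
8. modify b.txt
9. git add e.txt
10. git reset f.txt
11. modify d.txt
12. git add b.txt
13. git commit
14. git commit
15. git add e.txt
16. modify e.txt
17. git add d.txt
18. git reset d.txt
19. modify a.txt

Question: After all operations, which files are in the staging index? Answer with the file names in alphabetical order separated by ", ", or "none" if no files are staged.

Answer: none

Derivation:
After op 1 (modify f.txt): modified={f.txt} staged={none}
After op 2 (git add f.txt): modified={none} staged={f.txt}
After op 3 (modify f.txt): modified={f.txt} staged={f.txt}
After op 4 (git add f.txt): modified={none} staged={f.txt}
After op 5 (git add f.txt): modified={none} staged={f.txt}
After op 6 (git reset f.txt): modified={f.txt} staged={none}
After op 7 (git add f.txt): modified={none} staged={f.txt}
After op 8 (modify b.txt): modified={b.txt} staged={f.txt}
After op 9 (git add e.txt): modified={b.txt} staged={f.txt}
After op 10 (git reset f.txt): modified={b.txt, f.txt} staged={none}
After op 11 (modify d.txt): modified={b.txt, d.txt, f.txt} staged={none}
After op 12 (git add b.txt): modified={d.txt, f.txt} staged={b.txt}
After op 13 (git commit): modified={d.txt, f.txt} staged={none}
After op 14 (git commit): modified={d.txt, f.txt} staged={none}
After op 15 (git add e.txt): modified={d.txt, f.txt} staged={none}
After op 16 (modify e.txt): modified={d.txt, e.txt, f.txt} staged={none}
After op 17 (git add d.txt): modified={e.txt, f.txt} staged={d.txt}
After op 18 (git reset d.txt): modified={d.txt, e.txt, f.txt} staged={none}
After op 19 (modify a.txt): modified={a.txt, d.txt, e.txt, f.txt} staged={none}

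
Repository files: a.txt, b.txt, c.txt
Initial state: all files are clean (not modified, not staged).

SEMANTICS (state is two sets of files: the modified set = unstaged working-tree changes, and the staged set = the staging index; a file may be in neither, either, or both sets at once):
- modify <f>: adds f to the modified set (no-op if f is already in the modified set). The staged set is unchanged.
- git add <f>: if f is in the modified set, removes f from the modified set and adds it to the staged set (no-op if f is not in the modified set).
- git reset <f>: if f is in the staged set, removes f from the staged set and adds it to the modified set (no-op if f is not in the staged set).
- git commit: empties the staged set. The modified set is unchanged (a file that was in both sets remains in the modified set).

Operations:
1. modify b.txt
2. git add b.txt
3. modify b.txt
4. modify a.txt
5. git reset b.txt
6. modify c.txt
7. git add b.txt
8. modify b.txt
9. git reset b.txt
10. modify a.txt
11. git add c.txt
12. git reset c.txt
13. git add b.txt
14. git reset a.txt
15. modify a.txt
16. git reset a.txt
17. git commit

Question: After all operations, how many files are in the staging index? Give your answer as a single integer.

Answer: 0

Derivation:
After op 1 (modify b.txt): modified={b.txt} staged={none}
After op 2 (git add b.txt): modified={none} staged={b.txt}
After op 3 (modify b.txt): modified={b.txt} staged={b.txt}
After op 4 (modify a.txt): modified={a.txt, b.txt} staged={b.txt}
After op 5 (git reset b.txt): modified={a.txt, b.txt} staged={none}
After op 6 (modify c.txt): modified={a.txt, b.txt, c.txt} staged={none}
After op 7 (git add b.txt): modified={a.txt, c.txt} staged={b.txt}
After op 8 (modify b.txt): modified={a.txt, b.txt, c.txt} staged={b.txt}
After op 9 (git reset b.txt): modified={a.txt, b.txt, c.txt} staged={none}
After op 10 (modify a.txt): modified={a.txt, b.txt, c.txt} staged={none}
After op 11 (git add c.txt): modified={a.txt, b.txt} staged={c.txt}
After op 12 (git reset c.txt): modified={a.txt, b.txt, c.txt} staged={none}
After op 13 (git add b.txt): modified={a.txt, c.txt} staged={b.txt}
After op 14 (git reset a.txt): modified={a.txt, c.txt} staged={b.txt}
After op 15 (modify a.txt): modified={a.txt, c.txt} staged={b.txt}
After op 16 (git reset a.txt): modified={a.txt, c.txt} staged={b.txt}
After op 17 (git commit): modified={a.txt, c.txt} staged={none}
Final staged set: {none} -> count=0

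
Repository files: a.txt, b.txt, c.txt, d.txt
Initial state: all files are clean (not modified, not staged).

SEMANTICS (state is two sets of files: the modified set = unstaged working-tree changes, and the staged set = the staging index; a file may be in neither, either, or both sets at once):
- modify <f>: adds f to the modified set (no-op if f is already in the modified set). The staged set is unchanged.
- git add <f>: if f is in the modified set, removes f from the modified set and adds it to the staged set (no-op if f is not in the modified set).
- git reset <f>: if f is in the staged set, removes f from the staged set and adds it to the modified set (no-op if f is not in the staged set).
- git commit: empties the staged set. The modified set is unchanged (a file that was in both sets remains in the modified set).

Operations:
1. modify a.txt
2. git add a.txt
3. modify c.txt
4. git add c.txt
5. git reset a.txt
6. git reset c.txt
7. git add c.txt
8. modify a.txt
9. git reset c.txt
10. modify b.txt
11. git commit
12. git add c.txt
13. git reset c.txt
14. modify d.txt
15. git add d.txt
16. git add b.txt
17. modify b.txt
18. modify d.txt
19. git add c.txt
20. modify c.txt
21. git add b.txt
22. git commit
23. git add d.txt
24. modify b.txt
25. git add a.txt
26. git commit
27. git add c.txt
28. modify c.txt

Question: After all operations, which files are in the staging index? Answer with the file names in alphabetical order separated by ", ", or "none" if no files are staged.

After op 1 (modify a.txt): modified={a.txt} staged={none}
After op 2 (git add a.txt): modified={none} staged={a.txt}
After op 3 (modify c.txt): modified={c.txt} staged={a.txt}
After op 4 (git add c.txt): modified={none} staged={a.txt, c.txt}
After op 5 (git reset a.txt): modified={a.txt} staged={c.txt}
After op 6 (git reset c.txt): modified={a.txt, c.txt} staged={none}
After op 7 (git add c.txt): modified={a.txt} staged={c.txt}
After op 8 (modify a.txt): modified={a.txt} staged={c.txt}
After op 9 (git reset c.txt): modified={a.txt, c.txt} staged={none}
After op 10 (modify b.txt): modified={a.txt, b.txt, c.txt} staged={none}
After op 11 (git commit): modified={a.txt, b.txt, c.txt} staged={none}
After op 12 (git add c.txt): modified={a.txt, b.txt} staged={c.txt}
After op 13 (git reset c.txt): modified={a.txt, b.txt, c.txt} staged={none}
After op 14 (modify d.txt): modified={a.txt, b.txt, c.txt, d.txt} staged={none}
After op 15 (git add d.txt): modified={a.txt, b.txt, c.txt} staged={d.txt}
After op 16 (git add b.txt): modified={a.txt, c.txt} staged={b.txt, d.txt}
After op 17 (modify b.txt): modified={a.txt, b.txt, c.txt} staged={b.txt, d.txt}
After op 18 (modify d.txt): modified={a.txt, b.txt, c.txt, d.txt} staged={b.txt, d.txt}
After op 19 (git add c.txt): modified={a.txt, b.txt, d.txt} staged={b.txt, c.txt, d.txt}
After op 20 (modify c.txt): modified={a.txt, b.txt, c.txt, d.txt} staged={b.txt, c.txt, d.txt}
After op 21 (git add b.txt): modified={a.txt, c.txt, d.txt} staged={b.txt, c.txt, d.txt}
After op 22 (git commit): modified={a.txt, c.txt, d.txt} staged={none}
After op 23 (git add d.txt): modified={a.txt, c.txt} staged={d.txt}
After op 24 (modify b.txt): modified={a.txt, b.txt, c.txt} staged={d.txt}
After op 25 (git add a.txt): modified={b.txt, c.txt} staged={a.txt, d.txt}
After op 26 (git commit): modified={b.txt, c.txt} staged={none}
After op 27 (git add c.txt): modified={b.txt} staged={c.txt}
After op 28 (modify c.txt): modified={b.txt, c.txt} staged={c.txt}

Answer: c.txt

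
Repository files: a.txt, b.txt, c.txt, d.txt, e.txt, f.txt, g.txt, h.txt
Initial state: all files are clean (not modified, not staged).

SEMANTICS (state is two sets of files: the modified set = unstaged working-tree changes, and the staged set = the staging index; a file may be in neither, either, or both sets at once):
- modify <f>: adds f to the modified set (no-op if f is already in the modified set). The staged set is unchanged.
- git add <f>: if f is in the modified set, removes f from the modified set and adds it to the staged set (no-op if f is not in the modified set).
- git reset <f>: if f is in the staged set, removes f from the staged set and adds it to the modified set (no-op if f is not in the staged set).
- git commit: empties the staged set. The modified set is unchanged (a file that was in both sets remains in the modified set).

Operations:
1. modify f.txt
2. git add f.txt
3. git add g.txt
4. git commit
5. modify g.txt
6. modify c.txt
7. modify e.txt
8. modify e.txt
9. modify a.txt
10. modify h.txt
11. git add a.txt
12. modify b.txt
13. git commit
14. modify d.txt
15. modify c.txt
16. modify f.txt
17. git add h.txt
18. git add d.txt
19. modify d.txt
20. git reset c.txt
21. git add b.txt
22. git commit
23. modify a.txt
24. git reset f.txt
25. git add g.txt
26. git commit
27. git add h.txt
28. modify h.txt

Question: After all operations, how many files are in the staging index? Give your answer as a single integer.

After op 1 (modify f.txt): modified={f.txt} staged={none}
After op 2 (git add f.txt): modified={none} staged={f.txt}
After op 3 (git add g.txt): modified={none} staged={f.txt}
After op 4 (git commit): modified={none} staged={none}
After op 5 (modify g.txt): modified={g.txt} staged={none}
After op 6 (modify c.txt): modified={c.txt, g.txt} staged={none}
After op 7 (modify e.txt): modified={c.txt, e.txt, g.txt} staged={none}
After op 8 (modify e.txt): modified={c.txt, e.txt, g.txt} staged={none}
After op 9 (modify a.txt): modified={a.txt, c.txt, e.txt, g.txt} staged={none}
After op 10 (modify h.txt): modified={a.txt, c.txt, e.txt, g.txt, h.txt} staged={none}
After op 11 (git add a.txt): modified={c.txt, e.txt, g.txt, h.txt} staged={a.txt}
After op 12 (modify b.txt): modified={b.txt, c.txt, e.txt, g.txt, h.txt} staged={a.txt}
After op 13 (git commit): modified={b.txt, c.txt, e.txt, g.txt, h.txt} staged={none}
After op 14 (modify d.txt): modified={b.txt, c.txt, d.txt, e.txt, g.txt, h.txt} staged={none}
After op 15 (modify c.txt): modified={b.txt, c.txt, d.txt, e.txt, g.txt, h.txt} staged={none}
After op 16 (modify f.txt): modified={b.txt, c.txt, d.txt, e.txt, f.txt, g.txt, h.txt} staged={none}
After op 17 (git add h.txt): modified={b.txt, c.txt, d.txt, e.txt, f.txt, g.txt} staged={h.txt}
After op 18 (git add d.txt): modified={b.txt, c.txt, e.txt, f.txt, g.txt} staged={d.txt, h.txt}
After op 19 (modify d.txt): modified={b.txt, c.txt, d.txt, e.txt, f.txt, g.txt} staged={d.txt, h.txt}
After op 20 (git reset c.txt): modified={b.txt, c.txt, d.txt, e.txt, f.txt, g.txt} staged={d.txt, h.txt}
After op 21 (git add b.txt): modified={c.txt, d.txt, e.txt, f.txt, g.txt} staged={b.txt, d.txt, h.txt}
After op 22 (git commit): modified={c.txt, d.txt, e.txt, f.txt, g.txt} staged={none}
After op 23 (modify a.txt): modified={a.txt, c.txt, d.txt, e.txt, f.txt, g.txt} staged={none}
After op 24 (git reset f.txt): modified={a.txt, c.txt, d.txt, e.txt, f.txt, g.txt} staged={none}
After op 25 (git add g.txt): modified={a.txt, c.txt, d.txt, e.txt, f.txt} staged={g.txt}
After op 26 (git commit): modified={a.txt, c.txt, d.txt, e.txt, f.txt} staged={none}
After op 27 (git add h.txt): modified={a.txt, c.txt, d.txt, e.txt, f.txt} staged={none}
After op 28 (modify h.txt): modified={a.txt, c.txt, d.txt, e.txt, f.txt, h.txt} staged={none}
Final staged set: {none} -> count=0

Answer: 0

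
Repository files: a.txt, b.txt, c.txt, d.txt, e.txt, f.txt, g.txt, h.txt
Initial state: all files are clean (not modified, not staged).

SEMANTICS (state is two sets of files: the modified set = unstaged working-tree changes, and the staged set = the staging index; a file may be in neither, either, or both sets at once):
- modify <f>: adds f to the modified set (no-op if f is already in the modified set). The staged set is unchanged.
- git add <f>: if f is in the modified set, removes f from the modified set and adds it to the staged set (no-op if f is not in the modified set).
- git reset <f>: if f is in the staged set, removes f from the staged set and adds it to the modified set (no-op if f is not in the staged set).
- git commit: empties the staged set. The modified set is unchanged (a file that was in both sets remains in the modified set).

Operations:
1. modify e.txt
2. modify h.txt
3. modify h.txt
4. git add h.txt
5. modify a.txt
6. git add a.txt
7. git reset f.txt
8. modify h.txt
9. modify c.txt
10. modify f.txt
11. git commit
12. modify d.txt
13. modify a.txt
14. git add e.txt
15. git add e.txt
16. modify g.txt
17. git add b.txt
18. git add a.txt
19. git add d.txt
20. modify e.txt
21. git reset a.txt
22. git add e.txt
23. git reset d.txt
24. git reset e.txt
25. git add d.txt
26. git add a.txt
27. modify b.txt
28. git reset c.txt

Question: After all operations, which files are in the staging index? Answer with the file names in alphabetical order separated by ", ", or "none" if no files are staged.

After op 1 (modify e.txt): modified={e.txt} staged={none}
After op 2 (modify h.txt): modified={e.txt, h.txt} staged={none}
After op 3 (modify h.txt): modified={e.txt, h.txt} staged={none}
After op 4 (git add h.txt): modified={e.txt} staged={h.txt}
After op 5 (modify a.txt): modified={a.txt, e.txt} staged={h.txt}
After op 6 (git add a.txt): modified={e.txt} staged={a.txt, h.txt}
After op 7 (git reset f.txt): modified={e.txt} staged={a.txt, h.txt}
After op 8 (modify h.txt): modified={e.txt, h.txt} staged={a.txt, h.txt}
After op 9 (modify c.txt): modified={c.txt, e.txt, h.txt} staged={a.txt, h.txt}
After op 10 (modify f.txt): modified={c.txt, e.txt, f.txt, h.txt} staged={a.txt, h.txt}
After op 11 (git commit): modified={c.txt, e.txt, f.txt, h.txt} staged={none}
After op 12 (modify d.txt): modified={c.txt, d.txt, e.txt, f.txt, h.txt} staged={none}
After op 13 (modify a.txt): modified={a.txt, c.txt, d.txt, e.txt, f.txt, h.txt} staged={none}
After op 14 (git add e.txt): modified={a.txt, c.txt, d.txt, f.txt, h.txt} staged={e.txt}
After op 15 (git add e.txt): modified={a.txt, c.txt, d.txt, f.txt, h.txt} staged={e.txt}
After op 16 (modify g.txt): modified={a.txt, c.txt, d.txt, f.txt, g.txt, h.txt} staged={e.txt}
After op 17 (git add b.txt): modified={a.txt, c.txt, d.txt, f.txt, g.txt, h.txt} staged={e.txt}
After op 18 (git add a.txt): modified={c.txt, d.txt, f.txt, g.txt, h.txt} staged={a.txt, e.txt}
After op 19 (git add d.txt): modified={c.txt, f.txt, g.txt, h.txt} staged={a.txt, d.txt, e.txt}
After op 20 (modify e.txt): modified={c.txt, e.txt, f.txt, g.txt, h.txt} staged={a.txt, d.txt, e.txt}
After op 21 (git reset a.txt): modified={a.txt, c.txt, e.txt, f.txt, g.txt, h.txt} staged={d.txt, e.txt}
After op 22 (git add e.txt): modified={a.txt, c.txt, f.txt, g.txt, h.txt} staged={d.txt, e.txt}
After op 23 (git reset d.txt): modified={a.txt, c.txt, d.txt, f.txt, g.txt, h.txt} staged={e.txt}
After op 24 (git reset e.txt): modified={a.txt, c.txt, d.txt, e.txt, f.txt, g.txt, h.txt} staged={none}
After op 25 (git add d.txt): modified={a.txt, c.txt, e.txt, f.txt, g.txt, h.txt} staged={d.txt}
After op 26 (git add a.txt): modified={c.txt, e.txt, f.txt, g.txt, h.txt} staged={a.txt, d.txt}
After op 27 (modify b.txt): modified={b.txt, c.txt, e.txt, f.txt, g.txt, h.txt} staged={a.txt, d.txt}
After op 28 (git reset c.txt): modified={b.txt, c.txt, e.txt, f.txt, g.txt, h.txt} staged={a.txt, d.txt}

Answer: a.txt, d.txt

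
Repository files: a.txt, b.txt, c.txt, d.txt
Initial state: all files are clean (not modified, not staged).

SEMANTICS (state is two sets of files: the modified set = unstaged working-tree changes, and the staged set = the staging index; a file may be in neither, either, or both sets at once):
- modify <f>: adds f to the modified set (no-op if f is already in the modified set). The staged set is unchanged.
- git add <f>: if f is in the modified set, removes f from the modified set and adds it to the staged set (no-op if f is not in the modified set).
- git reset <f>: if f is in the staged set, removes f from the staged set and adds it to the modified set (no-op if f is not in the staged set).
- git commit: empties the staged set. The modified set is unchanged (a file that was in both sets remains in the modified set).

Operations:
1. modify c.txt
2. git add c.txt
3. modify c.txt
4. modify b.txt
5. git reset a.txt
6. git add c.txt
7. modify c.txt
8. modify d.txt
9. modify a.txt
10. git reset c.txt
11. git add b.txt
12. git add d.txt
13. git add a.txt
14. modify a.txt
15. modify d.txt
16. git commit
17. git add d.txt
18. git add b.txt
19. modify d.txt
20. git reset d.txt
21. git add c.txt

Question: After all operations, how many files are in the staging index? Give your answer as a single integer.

After op 1 (modify c.txt): modified={c.txt} staged={none}
After op 2 (git add c.txt): modified={none} staged={c.txt}
After op 3 (modify c.txt): modified={c.txt} staged={c.txt}
After op 4 (modify b.txt): modified={b.txt, c.txt} staged={c.txt}
After op 5 (git reset a.txt): modified={b.txt, c.txt} staged={c.txt}
After op 6 (git add c.txt): modified={b.txt} staged={c.txt}
After op 7 (modify c.txt): modified={b.txt, c.txt} staged={c.txt}
After op 8 (modify d.txt): modified={b.txt, c.txt, d.txt} staged={c.txt}
After op 9 (modify a.txt): modified={a.txt, b.txt, c.txt, d.txt} staged={c.txt}
After op 10 (git reset c.txt): modified={a.txt, b.txt, c.txt, d.txt} staged={none}
After op 11 (git add b.txt): modified={a.txt, c.txt, d.txt} staged={b.txt}
After op 12 (git add d.txt): modified={a.txt, c.txt} staged={b.txt, d.txt}
After op 13 (git add a.txt): modified={c.txt} staged={a.txt, b.txt, d.txt}
After op 14 (modify a.txt): modified={a.txt, c.txt} staged={a.txt, b.txt, d.txt}
After op 15 (modify d.txt): modified={a.txt, c.txt, d.txt} staged={a.txt, b.txt, d.txt}
After op 16 (git commit): modified={a.txt, c.txt, d.txt} staged={none}
After op 17 (git add d.txt): modified={a.txt, c.txt} staged={d.txt}
After op 18 (git add b.txt): modified={a.txt, c.txt} staged={d.txt}
After op 19 (modify d.txt): modified={a.txt, c.txt, d.txt} staged={d.txt}
After op 20 (git reset d.txt): modified={a.txt, c.txt, d.txt} staged={none}
After op 21 (git add c.txt): modified={a.txt, d.txt} staged={c.txt}
Final staged set: {c.txt} -> count=1

Answer: 1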